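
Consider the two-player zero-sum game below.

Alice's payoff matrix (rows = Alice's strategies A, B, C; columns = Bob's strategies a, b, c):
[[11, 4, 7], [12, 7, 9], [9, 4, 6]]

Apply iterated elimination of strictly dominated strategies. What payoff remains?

Column c is strictly dominated by b for Bob (4<7, 7<9, 4<6); eliminate c.
Column a is strictly dominated by b for Bob (4<11, 7<12, 4<9); eliminate a.
Row C is strictly dominated by row B (7>4); eliminate C.
Row A is strictly dominated by row B (7>4); eliminate A.
Only (B, b) remains, with payoff 7.

7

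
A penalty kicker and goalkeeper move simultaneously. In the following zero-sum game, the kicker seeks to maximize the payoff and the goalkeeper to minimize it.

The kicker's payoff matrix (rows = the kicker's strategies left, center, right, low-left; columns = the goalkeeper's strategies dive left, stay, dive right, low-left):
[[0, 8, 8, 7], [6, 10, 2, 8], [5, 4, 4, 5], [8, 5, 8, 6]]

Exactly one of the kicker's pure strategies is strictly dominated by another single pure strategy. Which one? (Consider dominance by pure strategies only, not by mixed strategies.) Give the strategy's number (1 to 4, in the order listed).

3

Compare right with low-left: 8 > 5, 5 > 4, 8 > 4, 6 > 5.
So low-left strictly dominates right for the kicker; right is strictly dominated.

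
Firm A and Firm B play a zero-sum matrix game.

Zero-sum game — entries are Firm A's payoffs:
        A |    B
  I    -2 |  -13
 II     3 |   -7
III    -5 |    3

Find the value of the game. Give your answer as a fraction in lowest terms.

Row I is strictly dominated by row II, so Firm A never plays it.
The remaining 2×2 game on (II, III) × (A, B) has no saddle point. Let Firm A play II with probability p; indifference gives 3p − 5(1−p) = −7p + 3(1−p), so p = 4/9.
Similarly Firm B's optimal q on A is 5/9, and the value is 3·(5/9) + (-7)·(4/9) = -13/9.

-13/9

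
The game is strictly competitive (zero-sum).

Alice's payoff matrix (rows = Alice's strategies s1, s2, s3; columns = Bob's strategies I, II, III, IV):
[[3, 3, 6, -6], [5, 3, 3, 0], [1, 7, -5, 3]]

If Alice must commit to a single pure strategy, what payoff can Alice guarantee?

0

The worst-case payoff for each row is s1: -6, s2: 0, s3: -5.
The best of these is 0.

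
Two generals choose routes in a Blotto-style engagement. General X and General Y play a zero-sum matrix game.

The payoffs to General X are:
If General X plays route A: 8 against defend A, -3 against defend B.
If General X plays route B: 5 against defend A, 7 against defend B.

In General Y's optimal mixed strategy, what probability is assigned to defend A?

10/13

Row minima are -3 and 5, so General X's maximin is 5; column maxima are 8 and 7, so General Y's minimax is 7. These differ, so the equilibrium is in mixed strategies.
Let General Y play defend A with probability q. General X is indifferent when 8q − 3(1−q) = 5q + 7(1−q), giving q = 10/13.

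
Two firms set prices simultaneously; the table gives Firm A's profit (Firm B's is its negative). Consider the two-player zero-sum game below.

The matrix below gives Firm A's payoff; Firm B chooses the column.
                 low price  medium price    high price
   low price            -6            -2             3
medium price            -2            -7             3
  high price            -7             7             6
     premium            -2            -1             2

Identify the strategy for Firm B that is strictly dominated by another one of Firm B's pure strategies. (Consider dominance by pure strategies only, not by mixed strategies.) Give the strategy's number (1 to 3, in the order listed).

Firm B prefers columns that give Firm A less. Compare high price with low price: -6 < 3, -2 < 3, -7 < 6, -2 < 2.
So low price strictly dominates high price for Firm B; high price is strictly dominated.

3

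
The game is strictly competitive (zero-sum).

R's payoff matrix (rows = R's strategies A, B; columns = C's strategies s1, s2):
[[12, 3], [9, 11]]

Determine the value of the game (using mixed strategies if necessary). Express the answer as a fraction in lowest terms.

105/11

Row minima are 3 and 9, so R's maximin is 9; column maxima are 12 and 11, so C's minimax is 11. These differ, so the equilibrium is in mixed strategies.
Let R play A with probability p. C is indifferent when 12p + 9(1−p) = 3p + 11(1−p), giving p = 2/11.
Let C play s1 with probability q. R is indifferent when 12q + 3(1−q) = 9q + 11(1−q), giving q = 8/11.
The value is 12·(8/11) + (3)·(3/11) = 105/11.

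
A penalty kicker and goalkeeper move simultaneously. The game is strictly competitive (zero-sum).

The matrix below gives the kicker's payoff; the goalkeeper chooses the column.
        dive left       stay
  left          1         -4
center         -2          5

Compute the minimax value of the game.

Row minima are -4 and -2, so the kicker's maximin is -2; column maxima are 1 and 5, so the goalkeeper's minimax is 1. These differ, so the equilibrium is in mixed strategies.
Let the kicker play left with probability p. The goalkeeper is indifferent when p − 2(1−p) = −4p + 5(1−p), giving p = 7/12.
Let the goalkeeper play dive left with probability q. The kicker is indifferent when q − 4(1−q) = −2q + 5(1−q), giving q = 3/4.
The value is 1·(3/4) + (-4)·(1/4) = -1/4.

-1/4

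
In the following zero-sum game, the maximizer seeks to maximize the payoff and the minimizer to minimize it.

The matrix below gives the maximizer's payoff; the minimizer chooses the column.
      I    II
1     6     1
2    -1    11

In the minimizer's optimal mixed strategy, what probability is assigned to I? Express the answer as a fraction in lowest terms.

Row minima are 1 and -1, so the maximizer's maximin is 1; column maxima are 6 and 11, so the minimizer's minimax is 6. These differ, so the equilibrium is in mixed strategies.
Let the minimizer play I with probability q. The maximizer is indifferent when 6q + (1−q) = −q + 11(1−q), giving q = 10/17.

10/17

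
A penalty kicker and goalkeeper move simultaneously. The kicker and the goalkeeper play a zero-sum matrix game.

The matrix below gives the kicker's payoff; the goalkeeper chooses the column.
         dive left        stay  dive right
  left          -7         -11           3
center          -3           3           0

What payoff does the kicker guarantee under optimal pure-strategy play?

-3

Row minima: -11, -3 → the kicker's maximin is -3.
Column maxima: -3, 3, 3 → the goalkeeper's minimax is -3.
They coincide at (center, dive left), so the value is -3.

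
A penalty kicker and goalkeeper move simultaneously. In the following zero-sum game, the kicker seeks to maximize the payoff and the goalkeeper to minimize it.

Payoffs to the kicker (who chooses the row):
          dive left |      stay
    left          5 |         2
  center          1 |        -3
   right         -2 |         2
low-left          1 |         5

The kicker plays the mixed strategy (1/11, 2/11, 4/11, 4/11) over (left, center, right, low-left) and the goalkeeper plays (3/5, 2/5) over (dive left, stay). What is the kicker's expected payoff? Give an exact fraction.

Against (3/5, 2/5), each row's expected payoff is left: 19/5; center: -3/5; right: -2/5; low-left: 13/5.
Taking the (1/11, 2/11, 4/11, 4/11)-weighted average: (1/11)·(19/5) + (2/11)·(-3/5) + (4/11)·(-2/5) + (4/11)·(13/5) = 57/55.

57/55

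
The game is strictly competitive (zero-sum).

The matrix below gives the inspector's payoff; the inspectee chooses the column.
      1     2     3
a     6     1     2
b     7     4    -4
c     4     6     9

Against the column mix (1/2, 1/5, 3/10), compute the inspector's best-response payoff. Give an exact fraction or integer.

a: (6)·(1/2) + (1)·(1/5) + (2)·(3/10) = 19/5.
b: (7)·(1/2) + (4)·(1/5) + (-4)·(3/10) = 31/10.
c: (4)·(1/2) + (6)·(1/5) + (9)·(3/10) = 59/10.
The best pure response is c with expected payoff 59/10.

59/10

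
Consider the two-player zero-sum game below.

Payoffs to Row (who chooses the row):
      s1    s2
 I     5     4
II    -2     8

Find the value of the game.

Row minima are 4 and -2, so Row's maximin is 4; column maxima are 5 and 8, so Column's minimax is 5. These differ, so the equilibrium is in mixed strategies.
Let Row play I with probability p. Column is indifferent when 5p − 2(1−p) = 4p + 8(1−p), giving p = 10/11.
Let Column play s1 with probability q. Row is indifferent when 5q + 4(1−q) = −2q + 8(1−q), giving q = 4/11.
The value is 5·(4/11) + (4)·(7/11) = 48/11.

48/11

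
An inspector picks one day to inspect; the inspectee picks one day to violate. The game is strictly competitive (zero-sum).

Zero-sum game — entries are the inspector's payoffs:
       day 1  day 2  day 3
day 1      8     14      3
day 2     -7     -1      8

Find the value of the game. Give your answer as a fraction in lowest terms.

Column day 2 is strictly dominated by day 1 for the inspectee (it gives the inspector more in every row).
The remaining 2×2 game on (day 1, day 2) × (day 1, day 3) has no saddle point. Let the inspector play day 1 with probability p; indifference gives 8p − 7(1−p) = 3p + 8(1−p), so p = 3/4.
Similarly the inspectee's optimal q on day 1 is 1/4, and the value is 8·(1/4) + (3)·(3/4) = 17/4.

17/4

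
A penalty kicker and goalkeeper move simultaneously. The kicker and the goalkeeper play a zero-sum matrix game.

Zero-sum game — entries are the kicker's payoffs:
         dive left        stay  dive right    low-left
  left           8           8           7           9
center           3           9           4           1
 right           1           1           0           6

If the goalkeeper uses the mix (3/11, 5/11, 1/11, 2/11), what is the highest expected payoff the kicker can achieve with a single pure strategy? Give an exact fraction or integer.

89/11

left: (8)·(3/11) + (8)·(5/11) + (7)·(1/11) + (9)·(2/11) = 89/11.
center: (3)·(3/11) + (9)·(5/11) + (4)·(1/11) + (1)·(2/11) = 60/11.
right: (1)·(3/11) + (1)·(5/11) + (0)·(1/11) + (6)·(2/11) = 20/11.
The best pure response is left with expected payoff 89/11.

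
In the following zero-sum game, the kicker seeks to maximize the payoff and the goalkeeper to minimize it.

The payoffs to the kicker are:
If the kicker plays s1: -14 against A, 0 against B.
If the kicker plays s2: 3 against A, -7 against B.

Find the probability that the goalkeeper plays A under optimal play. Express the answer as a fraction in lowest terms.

Row minima are -14 and -7, so the kicker's maximin is -7; column maxima are 3 and 0, so the goalkeeper's minimax is 0. These differ, so the equilibrium is in mixed strategies.
Let the goalkeeper play A with probability q. The kicker is indifferent when −14q = 3q − 7(1−q), giving q = 7/24.

7/24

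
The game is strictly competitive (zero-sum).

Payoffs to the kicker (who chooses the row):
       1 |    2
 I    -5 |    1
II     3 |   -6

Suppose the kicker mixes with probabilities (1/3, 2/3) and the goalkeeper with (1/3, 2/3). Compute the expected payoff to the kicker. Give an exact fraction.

Against (1/3, 2/3), each row's expected payoff is I: -1; II: -3.
Taking the (1/3, 2/3)-weighted average: (1/3)·(-1) + (2/3)·(-3) = -7/3.

-7/3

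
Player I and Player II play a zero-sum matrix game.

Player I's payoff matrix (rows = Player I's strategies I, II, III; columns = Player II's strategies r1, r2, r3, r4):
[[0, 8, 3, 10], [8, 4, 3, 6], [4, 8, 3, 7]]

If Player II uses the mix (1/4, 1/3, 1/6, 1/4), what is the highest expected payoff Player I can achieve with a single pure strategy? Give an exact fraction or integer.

I: (0)·(1/4) + (8)·(1/3) + (3)·(1/6) + (10)·(1/4) = 17/3.
II: (8)·(1/4) + (4)·(1/3) + (3)·(1/6) + (6)·(1/4) = 16/3.
III: (4)·(1/4) + (8)·(1/3) + (3)·(1/6) + (7)·(1/4) = 71/12.
The best pure response is III with expected payoff 71/12.

71/12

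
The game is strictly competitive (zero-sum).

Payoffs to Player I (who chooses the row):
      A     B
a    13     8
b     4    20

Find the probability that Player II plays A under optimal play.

4/7

Row minima are 8 and 4, so Player I's maximin is 8; column maxima are 13 and 20, so Player II's minimax is 13. These differ, so the equilibrium is in mixed strategies.
Let Player II play A with probability q. Player I is indifferent when 13q + 8(1−q) = 4q + 20(1−q), giving q = 4/7.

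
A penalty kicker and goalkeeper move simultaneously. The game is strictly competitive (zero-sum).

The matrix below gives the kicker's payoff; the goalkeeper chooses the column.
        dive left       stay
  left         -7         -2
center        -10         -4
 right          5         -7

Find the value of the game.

-59/17

Row center is strictly dominated by row left, so the kicker never plays it.
The remaining 2×2 game on (left, right) × (dive left, stay) has no saddle point. Let the kicker play left with probability p; indifference gives −7p + 5(1−p) = −2p − 7(1−p), so p = 12/17.
Similarly the goalkeeper's optimal q on dive left is 5/17, and the value is -7·(5/17) + (-2)·(12/17) = -59/17.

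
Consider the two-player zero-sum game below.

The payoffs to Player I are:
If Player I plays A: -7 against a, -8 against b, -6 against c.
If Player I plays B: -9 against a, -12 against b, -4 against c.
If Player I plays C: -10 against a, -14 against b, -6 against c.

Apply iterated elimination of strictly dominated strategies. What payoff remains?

Column c is strictly dominated by a for Player II (-7<-6, -9<-4, -10<-6); eliminate c.
Column a is strictly dominated by b for Player II (-8<-7, -12<-9, -14<-10); eliminate a.
Row C is strictly dominated by row A (-8>-14); eliminate C.
Row B is strictly dominated by row A (-8>-12); eliminate B.
Only (A, b) remains, with payoff -8.

-8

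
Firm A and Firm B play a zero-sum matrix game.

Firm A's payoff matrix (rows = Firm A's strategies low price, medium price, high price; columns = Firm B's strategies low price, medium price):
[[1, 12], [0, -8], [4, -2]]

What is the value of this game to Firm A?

Row medium price is strictly dominated by row high price, so Firm A never plays it.
The remaining 2×2 game on (low price, high price) × (low price, medium price) has no saddle point. Let Firm A play low price with probability p; indifference gives p + 4(1−p) = 12p − 2(1−p), so p = 6/17.
Similarly Firm B's optimal q on low price is 14/17, and the value is 1·(14/17) + (12)·(3/17) = 50/17.

50/17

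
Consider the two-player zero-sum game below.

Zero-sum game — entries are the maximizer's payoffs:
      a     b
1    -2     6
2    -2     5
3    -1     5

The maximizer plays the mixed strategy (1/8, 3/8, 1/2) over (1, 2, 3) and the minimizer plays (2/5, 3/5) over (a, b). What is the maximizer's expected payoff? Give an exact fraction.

Against (2/5, 3/5), each row's expected payoff is 1: 14/5; 2: 11/5; 3: 13/5.
Taking the (1/8, 3/8, 1/2)-weighted average: (1/8)·(14/5) + (3/8)·(11/5) + (1/2)·(13/5) = 99/40.

99/40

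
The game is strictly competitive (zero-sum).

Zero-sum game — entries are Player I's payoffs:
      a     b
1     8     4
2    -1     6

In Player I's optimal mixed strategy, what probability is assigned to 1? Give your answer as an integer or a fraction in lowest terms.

7/11

Row minima are 4 and -1, so Player I's maximin is 4; column maxima are 8 and 6, so Player II's minimax is 6. These differ, so the equilibrium is in mixed strategies.
Let Player I play 1 with probability p. Player II is indifferent when 8p − (1−p) = 4p + 6(1−p), giving p = 7/11.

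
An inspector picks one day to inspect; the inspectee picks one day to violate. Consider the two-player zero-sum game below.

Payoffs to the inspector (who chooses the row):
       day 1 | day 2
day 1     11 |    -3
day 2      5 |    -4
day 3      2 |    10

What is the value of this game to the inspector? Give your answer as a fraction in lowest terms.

58/11

Row day 2 is strictly dominated by row day 1, so the inspector never plays it.
The remaining 2×2 game on (day 1, day 3) × (day 1, day 2) has no saddle point. Let the inspector play day 1 with probability p; indifference gives 11p + 2(1−p) = −3p + 10(1−p), so p = 4/11.
Similarly the inspectee's optimal q on day 1 is 13/22, and the value is 11·(13/22) + (-3)·(9/22) = 58/11.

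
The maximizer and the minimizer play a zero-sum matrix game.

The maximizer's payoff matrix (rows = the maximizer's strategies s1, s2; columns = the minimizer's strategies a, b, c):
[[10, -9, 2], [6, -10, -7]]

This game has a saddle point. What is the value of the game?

-9

Row minima: -9, -10 → the maximizer's maximin is -9.
Column maxima: 10, -9, 2 → the minimizer's minimax is -9.
They coincide at (s1, b), so the value is -9.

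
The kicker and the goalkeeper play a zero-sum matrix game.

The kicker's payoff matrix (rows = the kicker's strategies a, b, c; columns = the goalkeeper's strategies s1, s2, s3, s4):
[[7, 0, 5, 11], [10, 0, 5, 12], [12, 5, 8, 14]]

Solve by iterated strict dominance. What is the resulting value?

Row b is strictly dominated by row c (12>10, 5>0, 8>5, 14>12); eliminate b.
Row a is strictly dominated by row c (12>7, 5>0, 8>5, 14>11); eliminate a.
Column s1 is strictly dominated by s2 for the goalkeeper (5<12); eliminate s1.
Column s3 is strictly dominated by s2 for the goalkeeper (5<8); eliminate s3.
Column s4 is strictly dominated by s2 for the goalkeeper (5<14); eliminate s4.
Only (c, s2) remains, with payoff 5.

5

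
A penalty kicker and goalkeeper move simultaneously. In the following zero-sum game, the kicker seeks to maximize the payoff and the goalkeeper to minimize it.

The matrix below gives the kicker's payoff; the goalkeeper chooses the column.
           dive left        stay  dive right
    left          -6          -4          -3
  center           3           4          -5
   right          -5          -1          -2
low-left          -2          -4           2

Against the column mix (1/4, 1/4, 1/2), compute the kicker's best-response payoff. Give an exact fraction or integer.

left: (-6)·(1/4) + (-4)·(1/4) + (-3)·(1/2) = -4.
center: (3)·(1/4) + (4)·(1/4) + (-5)·(1/2) = -3/4.
right: (-5)·(1/4) + (-1)·(1/4) + (-2)·(1/2) = -5/2.
low-left: (-2)·(1/4) + (-4)·(1/4) + (2)·(1/2) = -1/2.
The best pure response is low-left with expected payoff -1/2.

-1/2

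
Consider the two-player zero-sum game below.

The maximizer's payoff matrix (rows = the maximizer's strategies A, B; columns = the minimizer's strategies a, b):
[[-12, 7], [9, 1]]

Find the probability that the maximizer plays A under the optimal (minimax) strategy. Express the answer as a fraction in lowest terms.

Row minima are -12 and 1, so the maximizer's maximin is 1; column maxima are 9 and 7, so the minimizer's minimax is 7. These differ, so the equilibrium is in mixed strategies.
Let the maximizer play A with probability p. The minimizer is indifferent when −12p + 9(1−p) = 7p + (1−p), giving p = 8/27.

8/27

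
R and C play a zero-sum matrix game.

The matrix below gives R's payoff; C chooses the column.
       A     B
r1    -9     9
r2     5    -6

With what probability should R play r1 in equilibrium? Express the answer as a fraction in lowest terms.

11/29

Row minima are -9 and -6, so R's maximin is -6; column maxima are 5 and 9, so C's minimax is 5. These differ, so the equilibrium is in mixed strategies.
Let R play r1 with probability p. C is indifferent when −9p + 5(1−p) = 9p − 6(1−p), giving p = 11/29.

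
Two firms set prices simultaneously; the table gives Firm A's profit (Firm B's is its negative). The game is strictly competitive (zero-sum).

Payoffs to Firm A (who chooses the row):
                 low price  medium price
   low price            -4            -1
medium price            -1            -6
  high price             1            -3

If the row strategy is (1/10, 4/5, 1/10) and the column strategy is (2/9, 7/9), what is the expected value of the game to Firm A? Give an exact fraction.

-193/45

Against (2/9, 7/9), each row's expected payoff is low price: -5/3; medium price: -44/9; high price: -19/9.
Taking the (1/10, 4/5, 1/10)-weighted average: (1/10)·(-5/3) + (4/5)·(-44/9) + (1/10)·(-19/9) = -193/45.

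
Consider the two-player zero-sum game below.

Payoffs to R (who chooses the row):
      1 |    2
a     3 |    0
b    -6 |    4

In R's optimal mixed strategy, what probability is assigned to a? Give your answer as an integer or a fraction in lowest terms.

10/13

Row minima are 0 and -6, so R's maximin is 0; column maxima are 3 and 4, so C's minimax is 3. These differ, so the equilibrium is in mixed strategies.
Let R play a with probability p. C is indifferent when 3p − 6(1−p) = 4(1−p), giving p = 10/13.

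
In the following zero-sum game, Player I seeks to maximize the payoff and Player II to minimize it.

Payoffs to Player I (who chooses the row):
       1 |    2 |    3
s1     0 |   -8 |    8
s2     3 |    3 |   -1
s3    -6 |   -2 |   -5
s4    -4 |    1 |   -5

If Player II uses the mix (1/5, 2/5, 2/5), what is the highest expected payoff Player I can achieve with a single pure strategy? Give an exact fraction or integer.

s1: (0)·(1/5) + (-8)·(2/5) + (8)·(2/5) = 0.
s2: (3)·(1/5) + (3)·(2/5) + (-1)·(2/5) = 7/5.
s3: (-6)·(1/5) + (-2)·(2/5) + (-5)·(2/5) = -4.
s4: (-4)·(1/5) + (1)·(2/5) + (-5)·(2/5) = -12/5.
The best pure response is s2 with expected payoff 7/5.

7/5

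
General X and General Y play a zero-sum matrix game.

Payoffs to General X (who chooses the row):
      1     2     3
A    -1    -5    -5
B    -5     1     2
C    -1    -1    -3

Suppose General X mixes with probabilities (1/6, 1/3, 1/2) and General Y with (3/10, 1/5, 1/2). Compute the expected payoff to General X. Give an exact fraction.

Against (3/10, 1/5, 1/2), each row's expected payoff is A: -19/5; B: -3/10; C: -2.
Taking the (1/6, 1/3, 1/2)-weighted average: (1/6)·(-19/5) + (1/3)·(-3/10) + (1/2)·(-2) = -26/15.

-26/15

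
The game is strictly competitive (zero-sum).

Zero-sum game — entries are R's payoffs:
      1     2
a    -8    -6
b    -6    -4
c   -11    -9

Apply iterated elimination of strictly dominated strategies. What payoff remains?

Column 2 is strictly dominated by 1 for C (-8<-6, -6<-4, -11<-9); eliminate 2.
Row c is strictly dominated by row a (-8>-11); eliminate c.
Row a is strictly dominated by row b (-6>-8); eliminate a.
Only (b, 1) remains, with payoff -6.

-6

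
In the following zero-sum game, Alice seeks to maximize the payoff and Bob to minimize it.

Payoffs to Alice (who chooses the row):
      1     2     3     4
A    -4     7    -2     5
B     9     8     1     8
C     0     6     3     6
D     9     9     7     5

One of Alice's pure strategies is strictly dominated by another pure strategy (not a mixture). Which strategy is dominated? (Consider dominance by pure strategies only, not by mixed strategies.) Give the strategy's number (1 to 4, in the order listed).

Compare A with B: 9 > -4, 8 > 7, 1 > -2, 8 > 5.
So B strictly dominates A for Alice; A is strictly dominated.

1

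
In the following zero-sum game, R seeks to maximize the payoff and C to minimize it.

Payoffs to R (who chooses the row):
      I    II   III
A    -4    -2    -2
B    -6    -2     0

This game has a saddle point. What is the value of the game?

Row minima: -4, -6 → R's maximin is -4.
Column maxima: -4, -2, 0 → C's minimax is -4.
They coincide at (A, I), so the value is -4.

-4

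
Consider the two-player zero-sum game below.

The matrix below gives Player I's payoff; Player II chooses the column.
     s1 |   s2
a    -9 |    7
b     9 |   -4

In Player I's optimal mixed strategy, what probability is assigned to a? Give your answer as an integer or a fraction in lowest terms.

Row minima are -9 and -4, so Player I's maximin is -4; column maxima are 9 and 7, so Player II's minimax is 7. These differ, so the equilibrium is in mixed strategies.
Let Player I play a with probability p. Player II is indifferent when −9p + 9(1−p) = 7p − 4(1−p), giving p = 13/29.

13/29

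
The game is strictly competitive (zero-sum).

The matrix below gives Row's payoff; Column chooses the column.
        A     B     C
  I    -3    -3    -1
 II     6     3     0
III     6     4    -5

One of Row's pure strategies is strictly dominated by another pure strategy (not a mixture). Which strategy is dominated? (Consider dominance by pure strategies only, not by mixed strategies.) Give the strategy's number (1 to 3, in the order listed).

1

Compare I with II: 6 > -3, 3 > -3, 0 > -1.
So II strictly dominates I for Row; I is strictly dominated.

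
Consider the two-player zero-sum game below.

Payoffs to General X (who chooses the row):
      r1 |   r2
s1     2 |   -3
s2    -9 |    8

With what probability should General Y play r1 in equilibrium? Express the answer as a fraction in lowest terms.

1/2

Row minima are -3 and -9, so General X's maximin is -3; column maxima are 2 and 8, so General Y's minimax is 2. These differ, so the equilibrium is in mixed strategies.
Let General Y play r1 with probability q. General X is indifferent when 2q − 3(1−q) = −9q + 8(1−q), giving q = 1/2.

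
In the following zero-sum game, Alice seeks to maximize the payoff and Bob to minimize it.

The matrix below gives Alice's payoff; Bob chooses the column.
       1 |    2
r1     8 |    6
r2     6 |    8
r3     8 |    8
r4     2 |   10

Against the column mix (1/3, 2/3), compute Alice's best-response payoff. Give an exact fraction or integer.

r1: (8)·(1/3) + (6)·(2/3) = 20/3.
r2: (6)·(1/3) + (8)·(2/3) = 22/3.
r3: (8)·(1/3) + (8)·(2/3) = 8.
r4: (2)·(1/3) + (10)·(2/3) = 22/3.
The best pure response is r3 with expected payoff 8.

8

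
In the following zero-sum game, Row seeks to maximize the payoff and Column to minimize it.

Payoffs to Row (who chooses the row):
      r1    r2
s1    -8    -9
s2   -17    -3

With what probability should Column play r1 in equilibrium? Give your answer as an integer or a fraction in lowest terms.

2/5

Row minima are -9 and -17, so Row's maximin is -9; column maxima are -8 and -3, so Column's minimax is -8. These differ, so the equilibrium is in mixed strategies.
Let Column play r1 with probability q. Row is indifferent when −8q − 9(1−q) = −17q − 3(1−q), giving q = 2/5.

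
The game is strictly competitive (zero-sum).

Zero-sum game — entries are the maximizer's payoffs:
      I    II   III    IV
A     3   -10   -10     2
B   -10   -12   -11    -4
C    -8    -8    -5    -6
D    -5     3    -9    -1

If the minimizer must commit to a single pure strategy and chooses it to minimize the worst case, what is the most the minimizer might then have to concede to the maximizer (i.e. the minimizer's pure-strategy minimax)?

-5

The worst case (largest entry) in each column is I: 3, II: 3, III: -5, IV: 2.
The best (smallest) of these is -5.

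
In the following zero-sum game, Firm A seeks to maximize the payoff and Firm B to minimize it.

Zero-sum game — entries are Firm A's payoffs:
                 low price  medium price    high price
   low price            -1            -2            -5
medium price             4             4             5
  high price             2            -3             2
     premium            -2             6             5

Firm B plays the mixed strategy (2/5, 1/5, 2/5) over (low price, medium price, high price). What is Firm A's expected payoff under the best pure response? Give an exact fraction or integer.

22/5

low price: (-1)·(2/5) + (-2)·(1/5) + (-5)·(2/5) = -14/5.
medium price: (4)·(2/5) + (4)·(1/5) + (5)·(2/5) = 22/5.
high price: (2)·(2/5) + (-3)·(1/5) + (2)·(2/5) = 1.
premium: (-2)·(2/5) + (6)·(1/5) + (5)·(2/5) = 12/5.
The best pure response is medium price with expected payoff 22/5.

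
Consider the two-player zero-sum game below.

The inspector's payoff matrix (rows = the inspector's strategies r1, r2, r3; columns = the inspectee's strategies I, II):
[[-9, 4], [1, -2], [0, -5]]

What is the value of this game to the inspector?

-7/8

Row r3 is strictly dominated by row r2, so the inspector never plays it.
The remaining 2×2 game on (r1, r2) × (I, II) has no saddle point. Let the inspector play r1 with probability p; indifference gives −9p + (1−p) = 4p − 2(1−p), so p = 3/16.
Similarly the inspectee's optimal q on I is 3/8, and the value is -9·(3/8) + (4)·(5/8) = -7/8.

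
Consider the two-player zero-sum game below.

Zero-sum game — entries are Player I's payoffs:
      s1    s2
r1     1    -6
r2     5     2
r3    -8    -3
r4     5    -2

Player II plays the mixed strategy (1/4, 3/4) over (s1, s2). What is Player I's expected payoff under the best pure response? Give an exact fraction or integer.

r1: (1)·(1/4) + (-6)·(3/4) = -17/4.
r2: (5)·(1/4) + (2)·(3/4) = 11/4.
r3: (-8)·(1/4) + (-3)·(3/4) = -17/4.
r4: (5)·(1/4) + (-2)·(3/4) = -1/4.
The best pure response is r2 with expected payoff 11/4.

11/4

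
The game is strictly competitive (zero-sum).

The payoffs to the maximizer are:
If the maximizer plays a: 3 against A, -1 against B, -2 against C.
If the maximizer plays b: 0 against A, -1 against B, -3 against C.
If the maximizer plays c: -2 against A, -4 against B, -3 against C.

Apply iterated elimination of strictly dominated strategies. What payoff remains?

-2

Column A is strictly dominated by B for the minimizer (-1<3, -1<0, -4<-2); eliminate A.
Row c is strictly dominated by row a (-1>-4, -2>-3); eliminate c.
Column B is strictly dominated by C for the minimizer (-2<-1, -3<-1); eliminate B.
Row b is strictly dominated by row a (-2>-3); eliminate b.
Only (a, C) remains, with payoff -2.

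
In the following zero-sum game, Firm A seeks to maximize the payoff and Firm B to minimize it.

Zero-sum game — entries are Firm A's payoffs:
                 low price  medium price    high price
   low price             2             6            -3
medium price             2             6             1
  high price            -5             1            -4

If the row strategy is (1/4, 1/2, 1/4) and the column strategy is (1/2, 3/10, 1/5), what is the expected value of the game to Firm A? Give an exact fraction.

13/10

Against (1/2, 3/10, 1/5), each row's expected payoff is low price: 11/5; medium price: 3; high price: -3.
Taking the (1/4, 1/2, 1/4)-weighted average: (1/4)·(11/5) + (1/2)·(3) + (1/4)·(-3) = 13/10.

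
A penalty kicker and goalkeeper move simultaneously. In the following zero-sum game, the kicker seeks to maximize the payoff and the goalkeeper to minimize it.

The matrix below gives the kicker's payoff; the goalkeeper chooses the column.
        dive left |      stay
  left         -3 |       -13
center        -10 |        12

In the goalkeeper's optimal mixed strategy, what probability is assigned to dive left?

25/32

Row minima are -13 and -10, so the kicker's maximin is -10; column maxima are -3 and 12, so the goalkeeper's minimax is -3. These differ, so the equilibrium is in mixed strategies.
Let the goalkeeper play dive left with probability q. The kicker is indifferent when −3q − 13(1−q) = −10q + 12(1−q), giving q = 25/32.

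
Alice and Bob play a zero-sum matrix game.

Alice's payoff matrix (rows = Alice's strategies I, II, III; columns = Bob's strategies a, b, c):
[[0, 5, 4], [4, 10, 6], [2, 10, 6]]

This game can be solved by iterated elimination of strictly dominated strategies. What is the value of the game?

4

Row I is strictly dominated by row II (4>0, 10>5, 6>4); eliminate I.
Column b is strictly dominated by a for Bob (4<10, 2<10); eliminate b.
Column c is strictly dominated by a for Bob (4<6, 2<6); eliminate c.
Row III is strictly dominated by row II (4>2); eliminate III.
Only (II, a) remains, with payoff 4.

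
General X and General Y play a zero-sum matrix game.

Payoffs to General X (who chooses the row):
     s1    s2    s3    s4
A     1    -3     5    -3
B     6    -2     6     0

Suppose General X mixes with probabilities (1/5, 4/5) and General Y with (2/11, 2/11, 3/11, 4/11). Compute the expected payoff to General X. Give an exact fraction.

103/55

Against (2/11, 2/11, 3/11, 4/11), each row's expected payoff is A: -1/11; B: 26/11.
Taking the (1/5, 4/5)-weighted average: (1/5)·(-1/11) + (4/5)·(26/11) = 103/55.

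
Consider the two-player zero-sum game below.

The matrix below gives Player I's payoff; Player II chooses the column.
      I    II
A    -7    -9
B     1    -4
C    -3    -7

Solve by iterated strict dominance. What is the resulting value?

Row A is strictly dominated by row B (1>-7, -4>-9); eliminate A.
Row C is strictly dominated by row B (1>-3, -4>-7); eliminate C.
Column I is strictly dominated by II for Player II (-4<1); eliminate I.
Only (B, II) remains, with payoff -4.

-4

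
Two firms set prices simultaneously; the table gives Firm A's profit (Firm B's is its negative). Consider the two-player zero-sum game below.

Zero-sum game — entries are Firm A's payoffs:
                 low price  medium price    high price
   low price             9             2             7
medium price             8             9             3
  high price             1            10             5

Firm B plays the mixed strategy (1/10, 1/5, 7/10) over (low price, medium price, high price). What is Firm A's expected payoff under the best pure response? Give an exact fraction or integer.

low price: (9)·(1/10) + (2)·(1/5) + (7)·(7/10) = 31/5.
medium price: (8)·(1/10) + (9)·(1/5) + (3)·(7/10) = 47/10.
high price: (1)·(1/10) + (10)·(1/5) + (5)·(7/10) = 28/5.
The best pure response is low price with expected payoff 31/5.

31/5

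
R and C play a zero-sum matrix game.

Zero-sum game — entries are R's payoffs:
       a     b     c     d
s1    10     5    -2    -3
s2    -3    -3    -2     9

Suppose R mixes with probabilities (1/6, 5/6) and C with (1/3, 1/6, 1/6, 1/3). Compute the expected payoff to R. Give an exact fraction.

Against (1/3, 1/6, 1/6, 1/3), each row's expected payoff is s1: 17/6; s2: 7/6.
Taking the (1/6, 5/6)-weighted average: (1/6)·(17/6) + (5/6)·(7/6) = 13/9.

13/9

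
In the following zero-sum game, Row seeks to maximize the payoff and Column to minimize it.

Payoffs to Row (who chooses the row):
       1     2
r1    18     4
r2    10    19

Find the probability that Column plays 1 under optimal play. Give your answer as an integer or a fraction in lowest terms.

Row minima are 4 and 10, so Row's maximin is 10; column maxima are 18 and 19, so Column's minimax is 18. These differ, so the equilibrium is in mixed strategies.
Let Column play 1 with probability q. Row is indifferent when 18q + 4(1−q) = 10q + 19(1−q), giving q = 15/23.

15/23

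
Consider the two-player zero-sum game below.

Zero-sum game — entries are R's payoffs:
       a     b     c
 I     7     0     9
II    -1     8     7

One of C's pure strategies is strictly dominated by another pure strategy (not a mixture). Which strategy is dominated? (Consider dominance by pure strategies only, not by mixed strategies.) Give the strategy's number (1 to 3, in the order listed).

3

C prefers columns that give R less. Compare c with a: 7 < 9, -1 < 7.
So a strictly dominates c for C; c is strictly dominated.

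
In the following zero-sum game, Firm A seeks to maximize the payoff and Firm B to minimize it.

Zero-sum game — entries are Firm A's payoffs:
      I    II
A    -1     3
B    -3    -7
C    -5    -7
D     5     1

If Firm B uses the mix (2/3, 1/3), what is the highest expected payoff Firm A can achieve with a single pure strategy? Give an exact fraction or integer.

11/3

A: (-1)·(2/3) + (3)·(1/3) = 1/3.
B: (-3)·(2/3) + (-7)·(1/3) = -13/3.
C: (-5)·(2/3) + (-7)·(1/3) = -17/3.
D: (5)·(2/3) + (1)·(1/3) = 11/3.
The best pure response is D with expected payoff 11/3.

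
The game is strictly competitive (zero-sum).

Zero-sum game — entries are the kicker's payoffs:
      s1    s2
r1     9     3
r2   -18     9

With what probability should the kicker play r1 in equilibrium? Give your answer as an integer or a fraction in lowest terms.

9/11

Row minima are 3 and -18, so the kicker's maximin is 3; column maxima are 9 and 9, so the goalkeeper's minimax is 9. These differ, so the equilibrium is in mixed strategies.
Let the kicker play r1 with probability p. The goalkeeper is indifferent when 9p − 18(1−p) = 3p + 9(1−p), giving p = 9/11.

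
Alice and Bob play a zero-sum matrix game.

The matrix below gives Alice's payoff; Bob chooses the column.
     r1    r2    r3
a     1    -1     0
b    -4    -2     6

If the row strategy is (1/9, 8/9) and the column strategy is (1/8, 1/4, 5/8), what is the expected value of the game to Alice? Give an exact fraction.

Against (1/8, 1/4, 5/8), each row's expected payoff is a: -1/8; b: 11/4.
Taking the (1/9, 8/9)-weighted average: (1/9)·(-1/8) + (8/9)·(11/4) = 175/72.

175/72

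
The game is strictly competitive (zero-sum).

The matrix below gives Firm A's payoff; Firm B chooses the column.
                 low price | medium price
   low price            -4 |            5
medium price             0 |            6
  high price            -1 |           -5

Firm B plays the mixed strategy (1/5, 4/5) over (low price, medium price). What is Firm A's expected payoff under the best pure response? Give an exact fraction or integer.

24/5

low price: (-4)·(1/5) + (5)·(4/5) = 16/5.
medium price: (0)·(1/5) + (6)·(4/5) = 24/5.
high price: (-1)·(1/5) + (-5)·(4/5) = -21/5.
The best pure response is medium price with expected payoff 24/5.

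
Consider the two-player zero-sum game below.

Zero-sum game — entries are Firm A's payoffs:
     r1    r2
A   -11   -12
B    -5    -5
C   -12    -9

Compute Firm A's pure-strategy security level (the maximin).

-5

The worst-case payoff for each row is A: -12, B: -5, C: -12.
The best of these is -5.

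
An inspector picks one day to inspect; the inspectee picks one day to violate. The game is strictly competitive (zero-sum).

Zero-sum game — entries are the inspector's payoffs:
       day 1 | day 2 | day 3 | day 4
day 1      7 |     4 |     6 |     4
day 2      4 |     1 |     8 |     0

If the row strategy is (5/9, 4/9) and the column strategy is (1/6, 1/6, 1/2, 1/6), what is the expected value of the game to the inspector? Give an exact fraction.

281/54

Against (1/6, 1/6, 1/2, 1/6), each row's expected payoff is day 1: 11/2; day 2: 29/6.
Taking the (5/9, 4/9)-weighted average: (5/9)·(11/2) + (4/9)·(29/6) = 281/54.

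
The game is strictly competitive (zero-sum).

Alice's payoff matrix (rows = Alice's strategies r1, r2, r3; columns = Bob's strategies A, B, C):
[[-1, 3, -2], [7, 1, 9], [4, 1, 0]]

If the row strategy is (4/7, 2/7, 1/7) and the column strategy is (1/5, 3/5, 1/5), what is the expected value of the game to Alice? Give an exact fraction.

Against (1/5, 3/5, 1/5), each row's expected payoff is r1: 6/5; r2: 19/5; r3: 7/5.
Taking the (4/7, 2/7, 1/7)-weighted average: (4/7)·(6/5) + (2/7)·(19/5) + (1/7)·(7/5) = 69/35.

69/35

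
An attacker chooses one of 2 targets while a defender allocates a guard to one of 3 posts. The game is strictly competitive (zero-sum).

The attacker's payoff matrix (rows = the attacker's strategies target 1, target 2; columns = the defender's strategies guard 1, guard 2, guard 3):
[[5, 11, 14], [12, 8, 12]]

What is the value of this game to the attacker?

Column guard 3 is strictly dominated by guard 2 for the defender (it gives the attacker more in every row).
The remaining 2×2 game on (target 1, target 2) × (guard 1, guard 2) has no saddle point. Let the attacker play target 1 with probability p; indifference gives 5p + 12(1−p) = 11p + 8(1−p), so p = 2/5.
Similarly the defender's optimal q on guard 1 is 3/10, and the value is 5·(3/10) + (11)·(7/10) = 46/5.

46/5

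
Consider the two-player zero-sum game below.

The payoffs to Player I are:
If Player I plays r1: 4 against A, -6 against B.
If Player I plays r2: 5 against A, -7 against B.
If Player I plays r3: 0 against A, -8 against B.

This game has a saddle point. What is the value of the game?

-6

Row minima: -6, -7, -8 → Player I's maximin is -6.
Column maxima: 5, -6 → Player II's minimax is -6.
They coincide at (r1, B), so the value is -6.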